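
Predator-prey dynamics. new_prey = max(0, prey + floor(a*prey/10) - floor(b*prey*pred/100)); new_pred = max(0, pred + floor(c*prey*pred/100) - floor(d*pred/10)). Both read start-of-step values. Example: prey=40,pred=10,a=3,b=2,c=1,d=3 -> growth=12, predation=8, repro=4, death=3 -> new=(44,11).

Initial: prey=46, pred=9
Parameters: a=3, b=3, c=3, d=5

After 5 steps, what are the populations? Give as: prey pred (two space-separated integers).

Answer: 0 23

Derivation:
Step 1: prey: 46+13-12=47; pred: 9+12-4=17
Step 2: prey: 47+14-23=38; pred: 17+23-8=32
Step 3: prey: 38+11-36=13; pred: 32+36-16=52
Step 4: prey: 13+3-20=0; pred: 52+20-26=46
Step 5: prey: 0+0-0=0; pred: 46+0-23=23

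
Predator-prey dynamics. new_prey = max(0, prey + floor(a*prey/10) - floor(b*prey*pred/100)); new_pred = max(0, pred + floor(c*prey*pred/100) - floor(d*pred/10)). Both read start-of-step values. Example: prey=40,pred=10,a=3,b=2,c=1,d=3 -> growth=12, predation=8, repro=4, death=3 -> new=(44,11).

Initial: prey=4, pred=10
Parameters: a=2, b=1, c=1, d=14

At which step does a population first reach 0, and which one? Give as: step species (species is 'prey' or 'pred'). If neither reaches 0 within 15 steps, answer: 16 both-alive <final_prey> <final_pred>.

Answer: 1 pred

Derivation:
Step 1: prey: 4+0-0=4; pred: 10+0-14=0
First extinction: pred at step 1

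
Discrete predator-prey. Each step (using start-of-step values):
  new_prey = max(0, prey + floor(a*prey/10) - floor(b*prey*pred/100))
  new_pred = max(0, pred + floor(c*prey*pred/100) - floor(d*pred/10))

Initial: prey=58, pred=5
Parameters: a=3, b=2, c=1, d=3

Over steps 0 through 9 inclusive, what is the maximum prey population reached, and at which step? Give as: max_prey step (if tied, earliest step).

Answer: 94 4

Derivation:
Step 1: prey: 58+17-5=70; pred: 5+2-1=6
Step 2: prey: 70+21-8=83; pred: 6+4-1=9
Step 3: prey: 83+24-14=93; pred: 9+7-2=14
Step 4: prey: 93+27-26=94; pred: 14+13-4=23
Step 5: prey: 94+28-43=79; pred: 23+21-6=38
Step 6: prey: 79+23-60=42; pred: 38+30-11=57
Step 7: prey: 42+12-47=7; pred: 57+23-17=63
Step 8: prey: 7+2-8=1; pred: 63+4-18=49
Step 9: prey: 1+0-0=1; pred: 49+0-14=35
Max prey = 94 at step 4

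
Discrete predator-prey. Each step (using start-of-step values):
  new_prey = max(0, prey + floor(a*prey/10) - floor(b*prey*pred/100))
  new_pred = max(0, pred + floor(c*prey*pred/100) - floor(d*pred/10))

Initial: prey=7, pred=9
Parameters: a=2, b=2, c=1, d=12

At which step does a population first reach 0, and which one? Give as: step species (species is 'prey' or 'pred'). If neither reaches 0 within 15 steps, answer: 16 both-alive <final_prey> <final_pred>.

Step 1: prey: 7+1-1=7; pred: 9+0-10=0
First extinction: pred at step 1

Answer: 1 pred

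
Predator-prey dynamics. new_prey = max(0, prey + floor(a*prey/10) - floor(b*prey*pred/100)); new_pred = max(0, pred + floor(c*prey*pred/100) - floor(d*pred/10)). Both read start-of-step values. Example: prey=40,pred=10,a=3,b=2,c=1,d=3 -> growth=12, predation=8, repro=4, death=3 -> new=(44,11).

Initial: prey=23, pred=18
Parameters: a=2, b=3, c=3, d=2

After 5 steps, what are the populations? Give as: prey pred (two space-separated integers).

Answer: 0 24

Derivation:
Step 1: prey: 23+4-12=15; pred: 18+12-3=27
Step 2: prey: 15+3-12=6; pred: 27+12-5=34
Step 3: prey: 6+1-6=1; pred: 34+6-6=34
Step 4: prey: 1+0-1=0; pred: 34+1-6=29
Step 5: prey: 0+0-0=0; pred: 29+0-5=24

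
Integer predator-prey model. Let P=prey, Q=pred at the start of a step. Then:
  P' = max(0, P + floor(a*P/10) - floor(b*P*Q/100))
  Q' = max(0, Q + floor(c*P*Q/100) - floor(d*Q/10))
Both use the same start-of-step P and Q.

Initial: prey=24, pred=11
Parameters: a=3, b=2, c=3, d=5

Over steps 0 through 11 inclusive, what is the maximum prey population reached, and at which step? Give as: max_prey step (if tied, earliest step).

Answer: 27 2

Derivation:
Step 1: prey: 24+7-5=26; pred: 11+7-5=13
Step 2: prey: 26+7-6=27; pred: 13+10-6=17
Step 3: prey: 27+8-9=26; pred: 17+13-8=22
Step 4: prey: 26+7-11=22; pred: 22+17-11=28
Step 5: prey: 22+6-12=16; pred: 28+18-14=32
Step 6: prey: 16+4-10=10; pred: 32+15-16=31
Step 7: prey: 10+3-6=7; pred: 31+9-15=25
Step 8: prey: 7+2-3=6; pred: 25+5-12=18
Step 9: prey: 6+1-2=5; pred: 18+3-9=12
Step 10: prey: 5+1-1=5; pred: 12+1-6=7
Step 11: prey: 5+1-0=6; pred: 7+1-3=5
Max prey = 27 at step 2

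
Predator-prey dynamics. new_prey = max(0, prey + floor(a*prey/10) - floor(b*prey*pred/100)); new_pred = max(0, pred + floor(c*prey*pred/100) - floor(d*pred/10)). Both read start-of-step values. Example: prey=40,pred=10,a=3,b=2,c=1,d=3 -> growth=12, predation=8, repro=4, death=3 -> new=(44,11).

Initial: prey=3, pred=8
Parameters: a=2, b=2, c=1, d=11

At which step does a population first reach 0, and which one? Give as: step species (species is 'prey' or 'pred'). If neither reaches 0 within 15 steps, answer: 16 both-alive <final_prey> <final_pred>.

Answer: 1 pred

Derivation:
Step 1: prey: 3+0-0=3; pred: 8+0-8=0
First extinction: pred at step 1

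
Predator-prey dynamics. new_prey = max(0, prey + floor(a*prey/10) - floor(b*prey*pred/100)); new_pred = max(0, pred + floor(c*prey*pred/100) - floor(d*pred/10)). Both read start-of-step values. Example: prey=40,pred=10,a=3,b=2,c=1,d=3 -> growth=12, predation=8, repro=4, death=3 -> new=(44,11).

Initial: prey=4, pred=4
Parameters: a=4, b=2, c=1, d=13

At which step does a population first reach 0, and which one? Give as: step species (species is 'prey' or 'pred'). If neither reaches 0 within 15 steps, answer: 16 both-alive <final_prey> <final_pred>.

Step 1: prey: 4+1-0=5; pred: 4+0-5=0
First extinction: pred at step 1

Answer: 1 pred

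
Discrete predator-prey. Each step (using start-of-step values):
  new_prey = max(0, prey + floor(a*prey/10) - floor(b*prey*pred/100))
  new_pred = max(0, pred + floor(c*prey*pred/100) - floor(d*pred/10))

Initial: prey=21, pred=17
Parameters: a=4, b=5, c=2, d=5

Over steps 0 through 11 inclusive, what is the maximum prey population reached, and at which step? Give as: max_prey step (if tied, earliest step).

Step 1: prey: 21+8-17=12; pred: 17+7-8=16
Step 2: prey: 12+4-9=7; pred: 16+3-8=11
Step 3: prey: 7+2-3=6; pred: 11+1-5=7
Step 4: prey: 6+2-2=6; pred: 7+0-3=4
Step 5: prey: 6+2-1=7; pred: 4+0-2=2
Step 6: prey: 7+2-0=9; pred: 2+0-1=1
Step 7: prey: 9+3-0=12; pred: 1+0-0=1
Step 8: prey: 12+4-0=16; pred: 1+0-0=1
Step 9: prey: 16+6-0=22; pred: 1+0-0=1
Step 10: prey: 22+8-1=29; pred: 1+0-0=1
Step 11: prey: 29+11-1=39; pred: 1+0-0=1
Max prey = 39 at step 11

Answer: 39 11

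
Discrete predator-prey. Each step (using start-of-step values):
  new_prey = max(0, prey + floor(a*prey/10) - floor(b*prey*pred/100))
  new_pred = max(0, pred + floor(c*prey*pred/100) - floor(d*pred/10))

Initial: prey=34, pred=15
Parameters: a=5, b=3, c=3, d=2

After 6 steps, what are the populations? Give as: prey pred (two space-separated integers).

Step 1: prey: 34+17-15=36; pred: 15+15-3=27
Step 2: prey: 36+18-29=25; pred: 27+29-5=51
Step 3: prey: 25+12-38=0; pred: 51+38-10=79
Step 4: prey: 0+0-0=0; pred: 79+0-15=64
Step 5: prey: 0+0-0=0; pred: 64+0-12=52
Step 6: prey: 0+0-0=0; pred: 52+0-10=42

Answer: 0 42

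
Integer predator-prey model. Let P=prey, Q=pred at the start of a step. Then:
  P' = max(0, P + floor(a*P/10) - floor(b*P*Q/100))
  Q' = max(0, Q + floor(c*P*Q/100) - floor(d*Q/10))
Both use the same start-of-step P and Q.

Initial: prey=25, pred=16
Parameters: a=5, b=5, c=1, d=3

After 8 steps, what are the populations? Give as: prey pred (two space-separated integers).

Step 1: prey: 25+12-20=17; pred: 16+4-4=16
Step 2: prey: 17+8-13=12; pred: 16+2-4=14
Step 3: prey: 12+6-8=10; pred: 14+1-4=11
Step 4: prey: 10+5-5=10; pred: 11+1-3=9
Step 5: prey: 10+5-4=11; pred: 9+0-2=7
Step 6: prey: 11+5-3=13; pred: 7+0-2=5
Step 7: prey: 13+6-3=16; pred: 5+0-1=4
Step 8: prey: 16+8-3=21; pred: 4+0-1=3

Answer: 21 3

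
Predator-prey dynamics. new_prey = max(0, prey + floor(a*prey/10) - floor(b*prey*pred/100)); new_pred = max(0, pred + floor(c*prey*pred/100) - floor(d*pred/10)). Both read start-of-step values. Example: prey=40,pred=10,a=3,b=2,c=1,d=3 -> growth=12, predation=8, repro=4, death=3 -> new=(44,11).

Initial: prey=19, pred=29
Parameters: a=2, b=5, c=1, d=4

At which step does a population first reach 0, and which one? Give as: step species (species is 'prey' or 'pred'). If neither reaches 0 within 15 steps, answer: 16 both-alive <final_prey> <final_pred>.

Answer: 1 prey

Derivation:
Step 1: prey: 19+3-27=0; pred: 29+5-11=23
First extinction: prey at step 1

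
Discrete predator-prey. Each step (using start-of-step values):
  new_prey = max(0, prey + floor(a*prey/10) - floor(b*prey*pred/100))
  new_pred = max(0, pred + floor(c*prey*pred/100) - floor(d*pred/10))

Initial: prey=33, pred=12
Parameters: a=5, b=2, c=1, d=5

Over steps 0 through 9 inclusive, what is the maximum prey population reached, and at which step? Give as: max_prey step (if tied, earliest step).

Step 1: prey: 33+16-7=42; pred: 12+3-6=9
Step 2: prey: 42+21-7=56; pred: 9+3-4=8
Step 3: prey: 56+28-8=76; pred: 8+4-4=8
Step 4: prey: 76+38-12=102; pred: 8+6-4=10
Step 5: prey: 102+51-20=133; pred: 10+10-5=15
Step 6: prey: 133+66-39=160; pred: 15+19-7=27
Step 7: prey: 160+80-86=154; pred: 27+43-13=57
Step 8: prey: 154+77-175=56; pred: 57+87-28=116
Step 9: prey: 56+28-129=0; pred: 116+64-58=122
Max prey = 160 at step 6

Answer: 160 6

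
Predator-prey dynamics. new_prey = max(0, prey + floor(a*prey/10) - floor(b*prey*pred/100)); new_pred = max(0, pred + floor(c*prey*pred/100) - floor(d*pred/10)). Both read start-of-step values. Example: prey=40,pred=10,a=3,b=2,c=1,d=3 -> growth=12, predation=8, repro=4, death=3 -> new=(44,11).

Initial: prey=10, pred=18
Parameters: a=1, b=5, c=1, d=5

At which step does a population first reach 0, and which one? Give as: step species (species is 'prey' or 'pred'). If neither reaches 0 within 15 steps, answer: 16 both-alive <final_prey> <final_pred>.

Step 1: prey: 10+1-9=2; pred: 18+1-9=10
Step 2: prey: 2+0-1=1; pred: 10+0-5=5
Step 3: prey: 1+0-0=1; pred: 5+0-2=3
Step 4: prey: 1+0-0=1; pred: 3+0-1=2
Step 5: prey: 1+0-0=1; pred: 2+0-1=1
Step 6: prey: 1+0-0=1; pred: 1+0-0=1
Steps 7-15: state stable at prey=1, pred=1 (no change)
No extinction within 15 steps

Answer: 16 both-alive 1 1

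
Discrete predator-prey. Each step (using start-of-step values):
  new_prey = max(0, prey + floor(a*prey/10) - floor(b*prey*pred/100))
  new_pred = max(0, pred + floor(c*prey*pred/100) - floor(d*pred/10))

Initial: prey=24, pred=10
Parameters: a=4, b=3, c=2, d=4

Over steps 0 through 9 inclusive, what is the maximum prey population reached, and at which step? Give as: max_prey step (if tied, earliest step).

Answer: 31 3

Derivation:
Step 1: prey: 24+9-7=26; pred: 10+4-4=10
Step 2: prey: 26+10-7=29; pred: 10+5-4=11
Step 3: prey: 29+11-9=31; pred: 11+6-4=13
Step 4: prey: 31+12-12=31; pred: 13+8-5=16
Step 5: prey: 31+12-14=29; pred: 16+9-6=19
Step 6: prey: 29+11-16=24; pred: 19+11-7=23
Step 7: prey: 24+9-16=17; pred: 23+11-9=25
Step 8: prey: 17+6-12=11; pred: 25+8-10=23
Step 9: prey: 11+4-7=8; pred: 23+5-9=19
Max prey = 31 at step 3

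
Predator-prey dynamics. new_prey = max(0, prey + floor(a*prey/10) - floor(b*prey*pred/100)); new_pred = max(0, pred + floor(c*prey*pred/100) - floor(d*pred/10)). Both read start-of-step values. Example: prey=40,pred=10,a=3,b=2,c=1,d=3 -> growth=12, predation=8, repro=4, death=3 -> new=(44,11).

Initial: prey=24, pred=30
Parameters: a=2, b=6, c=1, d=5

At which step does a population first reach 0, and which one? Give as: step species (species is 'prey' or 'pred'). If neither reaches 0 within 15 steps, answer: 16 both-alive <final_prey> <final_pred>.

Answer: 1 prey

Derivation:
Step 1: prey: 24+4-43=0; pred: 30+7-15=22
First extinction: prey at step 1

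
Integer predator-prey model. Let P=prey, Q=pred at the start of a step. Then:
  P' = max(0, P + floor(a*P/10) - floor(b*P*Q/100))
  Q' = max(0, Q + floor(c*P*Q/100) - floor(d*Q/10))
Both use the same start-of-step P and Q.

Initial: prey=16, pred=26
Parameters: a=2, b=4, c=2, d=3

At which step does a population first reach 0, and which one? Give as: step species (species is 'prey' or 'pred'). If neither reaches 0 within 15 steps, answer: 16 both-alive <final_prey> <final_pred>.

Answer: 2 prey

Derivation:
Step 1: prey: 16+3-16=3; pred: 26+8-7=27
Step 2: prey: 3+0-3=0; pred: 27+1-8=20
First extinction: prey at step 2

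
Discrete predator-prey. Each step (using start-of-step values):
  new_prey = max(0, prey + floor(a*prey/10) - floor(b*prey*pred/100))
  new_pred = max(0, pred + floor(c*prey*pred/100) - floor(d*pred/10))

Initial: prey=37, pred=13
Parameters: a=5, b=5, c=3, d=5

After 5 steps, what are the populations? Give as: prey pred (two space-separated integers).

Answer: 0 7

Derivation:
Step 1: prey: 37+18-24=31; pred: 13+14-6=21
Step 2: prey: 31+15-32=14; pred: 21+19-10=30
Step 3: prey: 14+7-21=0; pred: 30+12-15=27
Step 4: prey: 0+0-0=0; pred: 27+0-13=14
Step 5: prey: 0+0-0=0; pred: 14+0-7=7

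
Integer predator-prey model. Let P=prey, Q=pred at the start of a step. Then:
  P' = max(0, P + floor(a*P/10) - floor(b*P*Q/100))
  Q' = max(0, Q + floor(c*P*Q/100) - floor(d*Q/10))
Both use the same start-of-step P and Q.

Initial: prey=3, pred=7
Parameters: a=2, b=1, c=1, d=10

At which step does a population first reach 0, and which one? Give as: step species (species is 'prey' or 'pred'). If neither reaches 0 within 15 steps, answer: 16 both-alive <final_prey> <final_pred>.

Step 1: prey: 3+0-0=3; pred: 7+0-7=0
First extinction: pred at step 1

Answer: 1 pred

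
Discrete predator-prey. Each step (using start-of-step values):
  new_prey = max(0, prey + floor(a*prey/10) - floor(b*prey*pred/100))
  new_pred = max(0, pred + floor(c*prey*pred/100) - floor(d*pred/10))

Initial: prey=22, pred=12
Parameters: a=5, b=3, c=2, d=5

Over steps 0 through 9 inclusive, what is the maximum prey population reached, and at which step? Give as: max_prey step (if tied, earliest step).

Answer: 46 5

Derivation:
Step 1: prey: 22+11-7=26; pred: 12+5-6=11
Step 2: prey: 26+13-8=31; pred: 11+5-5=11
Step 3: prey: 31+15-10=36; pred: 11+6-5=12
Step 4: prey: 36+18-12=42; pred: 12+8-6=14
Step 5: prey: 42+21-17=46; pred: 14+11-7=18
Step 6: prey: 46+23-24=45; pred: 18+16-9=25
Step 7: prey: 45+22-33=34; pred: 25+22-12=35
Step 8: prey: 34+17-35=16; pred: 35+23-17=41
Step 9: prey: 16+8-19=5; pred: 41+13-20=34
Max prey = 46 at step 5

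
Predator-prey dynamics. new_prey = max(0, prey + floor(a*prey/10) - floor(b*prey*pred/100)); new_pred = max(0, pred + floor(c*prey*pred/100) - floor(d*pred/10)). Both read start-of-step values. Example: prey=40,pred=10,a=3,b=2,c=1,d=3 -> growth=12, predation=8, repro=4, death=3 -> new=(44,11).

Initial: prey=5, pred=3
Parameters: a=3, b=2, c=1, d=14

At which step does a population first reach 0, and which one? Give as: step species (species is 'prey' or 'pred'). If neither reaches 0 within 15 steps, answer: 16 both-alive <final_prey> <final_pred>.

Answer: 1 pred

Derivation:
Step 1: prey: 5+1-0=6; pred: 3+0-4=0
First extinction: pred at step 1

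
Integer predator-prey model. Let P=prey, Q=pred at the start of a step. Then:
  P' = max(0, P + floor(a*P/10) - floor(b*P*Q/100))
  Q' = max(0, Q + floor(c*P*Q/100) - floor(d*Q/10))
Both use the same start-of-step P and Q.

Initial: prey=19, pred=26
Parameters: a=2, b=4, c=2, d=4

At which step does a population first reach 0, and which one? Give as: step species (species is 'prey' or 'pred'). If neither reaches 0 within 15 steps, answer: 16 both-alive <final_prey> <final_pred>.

Answer: 2 prey

Derivation:
Step 1: prey: 19+3-19=3; pred: 26+9-10=25
Step 2: prey: 3+0-3=0; pred: 25+1-10=16
First extinction: prey at step 2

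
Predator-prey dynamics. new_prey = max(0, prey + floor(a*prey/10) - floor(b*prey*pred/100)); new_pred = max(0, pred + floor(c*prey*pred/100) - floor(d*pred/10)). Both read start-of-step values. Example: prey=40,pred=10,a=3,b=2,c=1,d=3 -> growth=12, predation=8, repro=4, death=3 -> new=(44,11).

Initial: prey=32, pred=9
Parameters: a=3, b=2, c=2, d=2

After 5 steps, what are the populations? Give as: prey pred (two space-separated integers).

Answer: 10 57

Derivation:
Step 1: prey: 32+9-5=36; pred: 9+5-1=13
Step 2: prey: 36+10-9=37; pred: 13+9-2=20
Step 3: prey: 37+11-14=34; pred: 20+14-4=30
Step 4: prey: 34+10-20=24; pred: 30+20-6=44
Step 5: prey: 24+7-21=10; pred: 44+21-8=57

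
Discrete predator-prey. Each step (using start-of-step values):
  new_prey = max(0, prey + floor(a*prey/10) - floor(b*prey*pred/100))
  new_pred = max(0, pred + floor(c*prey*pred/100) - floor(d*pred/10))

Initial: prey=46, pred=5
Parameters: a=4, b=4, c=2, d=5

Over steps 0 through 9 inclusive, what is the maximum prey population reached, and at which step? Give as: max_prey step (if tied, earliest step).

Step 1: prey: 46+18-9=55; pred: 5+4-2=7
Step 2: prey: 55+22-15=62; pred: 7+7-3=11
Step 3: prey: 62+24-27=59; pred: 11+13-5=19
Step 4: prey: 59+23-44=38; pred: 19+22-9=32
Step 5: prey: 38+15-48=5; pred: 32+24-16=40
Step 6: prey: 5+2-8=0; pred: 40+4-20=24
Step 7: prey: 0+0-0=0; pred: 24+0-12=12
Step 8: prey: 0+0-0=0; pred: 12+0-6=6
Step 9: prey: 0+0-0=0; pred: 6+0-3=3
Max prey = 62 at step 2

Answer: 62 2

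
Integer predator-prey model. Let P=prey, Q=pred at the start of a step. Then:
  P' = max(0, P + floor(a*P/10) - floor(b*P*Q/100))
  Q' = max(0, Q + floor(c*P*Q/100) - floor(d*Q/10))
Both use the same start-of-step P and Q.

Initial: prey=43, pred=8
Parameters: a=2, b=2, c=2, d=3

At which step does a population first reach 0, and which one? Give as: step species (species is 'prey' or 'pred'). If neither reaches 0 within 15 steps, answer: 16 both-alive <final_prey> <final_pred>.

Answer: 16 both-alive 1 3

Derivation:
Step 1: prey: 43+8-6=45; pred: 8+6-2=12
Step 2: prey: 45+9-10=44; pred: 12+10-3=19
Step 3: prey: 44+8-16=36; pred: 19+16-5=30
Step 4: prey: 36+7-21=22; pred: 30+21-9=42
Step 5: prey: 22+4-18=8; pred: 42+18-12=48
Step 6: prey: 8+1-7=2; pred: 48+7-14=41
Step 7: prey: 2+0-1=1; pred: 41+1-12=30
Step 8: prey: 1+0-0=1; pred: 30+0-9=21
Step 9: prey: 1+0-0=1; pred: 21+0-6=15
Step 10: prey: 1+0-0=1; pred: 15+0-4=11
Step 11: prey: 1+0-0=1; pred: 11+0-3=8
Step 12: prey: 1+0-0=1; pred: 8+0-2=6
Step 13: prey: 1+0-0=1; pred: 6+0-1=5
Step 14: prey: 1+0-0=1; pred: 5+0-1=4
Step 15: prey: 1+0-0=1; pred: 4+0-1=3
No extinction within 15 steps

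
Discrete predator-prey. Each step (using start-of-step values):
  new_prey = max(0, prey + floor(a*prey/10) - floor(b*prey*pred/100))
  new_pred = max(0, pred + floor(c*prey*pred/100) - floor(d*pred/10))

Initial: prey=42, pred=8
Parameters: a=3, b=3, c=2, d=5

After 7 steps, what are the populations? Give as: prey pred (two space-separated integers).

Step 1: prey: 42+12-10=44; pred: 8+6-4=10
Step 2: prey: 44+13-13=44; pred: 10+8-5=13
Step 3: prey: 44+13-17=40; pred: 13+11-6=18
Step 4: prey: 40+12-21=31; pred: 18+14-9=23
Step 5: prey: 31+9-21=19; pred: 23+14-11=26
Step 6: prey: 19+5-14=10; pred: 26+9-13=22
Step 7: prey: 10+3-6=7; pred: 22+4-11=15

Answer: 7 15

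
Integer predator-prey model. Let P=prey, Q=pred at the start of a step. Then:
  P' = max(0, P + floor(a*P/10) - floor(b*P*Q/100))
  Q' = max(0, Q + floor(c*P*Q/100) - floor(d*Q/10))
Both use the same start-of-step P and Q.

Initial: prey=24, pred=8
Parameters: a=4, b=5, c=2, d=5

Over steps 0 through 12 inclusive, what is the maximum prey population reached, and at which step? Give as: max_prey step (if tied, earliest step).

Step 1: prey: 24+9-9=24; pred: 8+3-4=7
Step 2: prey: 24+9-8=25; pred: 7+3-3=7
Step 3: prey: 25+10-8=27; pred: 7+3-3=7
Step 4: prey: 27+10-9=28; pred: 7+3-3=7
Step 5: prey: 28+11-9=30; pred: 7+3-3=7
Step 6: prey: 30+12-10=32; pred: 7+4-3=8
Step 7: prey: 32+12-12=32; pred: 8+5-4=9
Step 8: prey: 32+12-14=30; pred: 9+5-4=10
Step 9: prey: 30+12-15=27; pred: 10+6-5=11
Step 10: prey: 27+10-14=23; pred: 11+5-5=11
Step 11: prey: 23+9-12=20; pred: 11+5-5=11
Step 12: prey: 20+8-11=17; pred: 11+4-5=10
Max prey = 32 at step 6

Answer: 32 6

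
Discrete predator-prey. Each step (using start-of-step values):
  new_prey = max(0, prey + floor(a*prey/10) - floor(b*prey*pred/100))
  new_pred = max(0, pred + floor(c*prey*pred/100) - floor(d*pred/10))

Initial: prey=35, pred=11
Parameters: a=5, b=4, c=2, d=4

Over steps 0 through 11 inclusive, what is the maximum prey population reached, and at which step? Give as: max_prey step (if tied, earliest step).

Answer: 37 1

Derivation:
Step 1: prey: 35+17-15=37; pred: 11+7-4=14
Step 2: prey: 37+18-20=35; pred: 14+10-5=19
Step 3: prey: 35+17-26=26; pred: 19+13-7=25
Step 4: prey: 26+13-26=13; pred: 25+13-10=28
Step 5: prey: 13+6-14=5; pred: 28+7-11=24
Step 6: prey: 5+2-4=3; pred: 24+2-9=17
Step 7: prey: 3+1-2=2; pred: 17+1-6=12
Step 8: prey: 2+1-0=3; pred: 12+0-4=8
Step 9: prey: 3+1-0=4; pred: 8+0-3=5
Step 10: prey: 4+2-0=6; pred: 5+0-2=3
Step 11: prey: 6+3-0=9; pred: 3+0-1=2
Max prey = 37 at step 1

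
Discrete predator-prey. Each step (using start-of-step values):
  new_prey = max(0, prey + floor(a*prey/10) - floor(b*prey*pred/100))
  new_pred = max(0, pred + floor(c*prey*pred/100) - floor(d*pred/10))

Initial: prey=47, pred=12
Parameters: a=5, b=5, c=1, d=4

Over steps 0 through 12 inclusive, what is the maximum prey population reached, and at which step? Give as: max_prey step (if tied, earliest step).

Answer: 58 12

Derivation:
Step 1: prey: 47+23-28=42; pred: 12+5-4=13
Step 2: prey: 42+21-27=36; pred: 13+5-5=13
Step 3: prey: 36+18-23=31; pred: 13+4-5=12
Step 4: prey: 31+15-18=28; pred: 12+3-4=11
Step 5: prey: 28+14-15=27; pred: 11+3-4=10
Step 6: prey: 27+13-13=27; pred: 10+2-4=8
Step 7: prey: 27+13-10=30; pred: 8+2-3=7
Step 8: prey: 30+15-10=35; pred: 7+2-2=7
Step 9: prey: 35+17-12=40; pred: 7+2-2=7
Step 10: prey: 40+20-14=46; pred: 7+2-2=7
Step 11: prey: 46+23-16=53; pred: 7+3-2=8
Step 12: prey: 53+26-21=58; pred: 8+4-3=9
Max prey = 58 at step 12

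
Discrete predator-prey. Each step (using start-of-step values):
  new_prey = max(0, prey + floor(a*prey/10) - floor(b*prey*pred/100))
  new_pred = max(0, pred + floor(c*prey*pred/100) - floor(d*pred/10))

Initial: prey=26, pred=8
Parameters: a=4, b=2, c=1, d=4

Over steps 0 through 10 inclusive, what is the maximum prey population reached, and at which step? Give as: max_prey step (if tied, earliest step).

Step 1: prey: 26+10-4=32; pred: 8+2-3=7
Step 2: prey: 32+12-4=40; pred: 7+2-2=7
Step 3: prey: 40+16-5=51; pred: 7+2-2=7
Step 4: prey: 51+20-7=64; pred: 7+3-2=8
Step 5: prey: 64+25-10=79; pred: 8+5-3=10
Step 6: prey: 79+31-15=95; pred: 10+7-4=13
Step 7: prey: 95+38-24=109; pred: 13+12-5=20
Step 8: prey: 109+43-43=109; pred: 20+21-8=33
Step 9: prey: 109+43-71=81; pred: 33+35-13=55
Step 10: prey: 81+32-89=24; pred: 55+44-22=77
Max prey = 109 at step 7

Answer: 109 7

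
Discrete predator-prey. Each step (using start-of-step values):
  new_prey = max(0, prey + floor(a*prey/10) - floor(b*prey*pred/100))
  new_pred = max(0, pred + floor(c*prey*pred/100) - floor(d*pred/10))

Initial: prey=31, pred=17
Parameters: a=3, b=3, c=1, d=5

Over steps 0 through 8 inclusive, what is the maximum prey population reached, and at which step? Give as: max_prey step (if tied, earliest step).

Answer: 50 8

Derivation:
Step 1: prey: 31+9-15=25; pred: 17+5-8=14
Step 2: prey: 25+7-10=22; pred: 14+3-7=10
Step 3: prey: 22+6-6=22; pred: 10+2-5=7
Step 4: prey: 22+6-4=24; pred: 7+1-3=5
Step 5: prey: 24+7-3=28; pred: 5+1-2=4
Step 6: prey: 28+8-3=33; pred: 4+1-2=3
Step 7: prey: 33+9-2=40; pred: 3+0-1=2
Step 8: prey: 40+12-2=50; pred: 2+0-1=1
Max prey = 50 at step 8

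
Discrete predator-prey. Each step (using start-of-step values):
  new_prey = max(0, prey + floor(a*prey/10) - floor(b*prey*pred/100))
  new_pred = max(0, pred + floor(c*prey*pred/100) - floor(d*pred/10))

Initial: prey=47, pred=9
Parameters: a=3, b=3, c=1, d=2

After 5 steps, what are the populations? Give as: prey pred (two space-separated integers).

Step 1: prey: 47+14-12=49; pred: 9+4-1=12
Step 2: prey: 49+14-17=46; pred: 12+5-2=15
Step 3: prey: 46+13-20=39; pred: 15+6-3=18
Step 4: prey: 39+11-21=29; pred: 18+7-3=22
Step 5: prey: 29+8-19=18; pred: 22+6-4=24

Answer: 18 24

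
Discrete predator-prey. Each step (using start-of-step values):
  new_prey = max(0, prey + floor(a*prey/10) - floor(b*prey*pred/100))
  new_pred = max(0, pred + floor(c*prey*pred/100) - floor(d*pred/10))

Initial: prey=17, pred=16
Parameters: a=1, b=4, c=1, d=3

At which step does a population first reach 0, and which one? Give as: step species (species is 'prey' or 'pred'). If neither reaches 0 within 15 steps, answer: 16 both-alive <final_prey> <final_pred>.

Answer: 16 both-alive 3 3

Derivation:
Step 1: prey: 17+1-10=8; pred: 16+2-4=14
Step 2: prey: 8+0-4=4; pred: 14+1-4=11
Step 3: prey: 4+0-1=3; pred: 11+0-3=8
Step 4: prey: 3+0-0=3; pred: 8+0-2=6
Step 5: prey: 3+0-0=3; pred: 6+0-1=5
Step 6: prey: 3+0-0=3; pred: 5+0-1=4
Step 7: prey: 3+0-0=3; pred: 4+0-1=3
Step 8: prey: 3+0-0=3; pred: 3+0-0=3
Steps 9-15: state stable at prey=3, pred=3 (no change)
No extinction within 15 steps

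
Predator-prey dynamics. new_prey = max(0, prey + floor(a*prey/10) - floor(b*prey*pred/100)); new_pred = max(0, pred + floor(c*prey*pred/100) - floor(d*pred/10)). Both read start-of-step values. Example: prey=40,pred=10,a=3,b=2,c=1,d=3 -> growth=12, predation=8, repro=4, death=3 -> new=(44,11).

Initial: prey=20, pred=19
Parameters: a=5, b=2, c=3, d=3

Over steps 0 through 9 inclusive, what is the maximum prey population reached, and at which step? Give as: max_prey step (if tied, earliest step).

Step 1: prey: 20+10-7=23; pred: 19+11-5=25
Step 2: prey: 23+11-11=23; pred: 25+17-7=35
Step 3: prey: 23+11-16=18; pred: 35+24-10=49
Step 4: prey: 18+9-17=10; pred: 49+26-14=61
Step 5: prey: 10+5-12=3; pred: 61+18-18=61
Step 6: prey: 3+1-3=1; pred: 61+5-18=48
Step 7: prey: 1+0-0=1; pred: 48+1-14=35
Step 8: prey: 1+0-0=1; pred: 35+1-10=26
Step 9: prey: 1+0-0=1; pred: 26+0-7=19
Max prey = 23 at step 1

Answer: 23 1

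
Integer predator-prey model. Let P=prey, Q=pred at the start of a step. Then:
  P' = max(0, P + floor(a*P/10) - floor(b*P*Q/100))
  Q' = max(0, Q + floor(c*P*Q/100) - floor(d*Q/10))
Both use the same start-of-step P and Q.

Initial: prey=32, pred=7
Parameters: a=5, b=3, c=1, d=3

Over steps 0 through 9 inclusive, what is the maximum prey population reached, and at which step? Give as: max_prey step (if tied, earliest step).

Answer: 104 5

Derivation:
Step 1: prey: 32+16-6=42; pred: 7+2-2=7
Step 2: prey: 42+21-8=55; pred: 7+2-2=7
Step 3: prey: 55+27-11=71; pred: 7+3-2=8
Step 4: prey: 71+35-17=89; pred: 8+5-2=11
Step 5: prey: 89+44-29=104; pred: 11+9-3=17
Step 6: prey: 104+52-53=103; pred: 17+17-5=29
Step 7: prey: 103+51-89=65; pred: 29+29-8=50
Step 8: prey: 65+32-97=0; pred: 50+32-15=67
Step 9: prey: 0+0-0=0; pred: 67+0-20=47
Max prey = 104 at step 5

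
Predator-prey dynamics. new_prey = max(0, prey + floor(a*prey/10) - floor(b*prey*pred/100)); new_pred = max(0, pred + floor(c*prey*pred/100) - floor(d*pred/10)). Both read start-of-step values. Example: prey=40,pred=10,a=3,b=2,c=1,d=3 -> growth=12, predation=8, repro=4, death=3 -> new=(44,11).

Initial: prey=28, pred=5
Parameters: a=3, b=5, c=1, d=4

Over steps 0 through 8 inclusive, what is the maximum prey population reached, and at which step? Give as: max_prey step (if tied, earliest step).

Answer: 55 8

Derivation:
Step 1: prey: 28+8-7=29; pred: 5+1-2=4
Step 2: prey: 29+8-5=32; pred: 4+1-1=4
Step 3: prey: 32+9-6=35; pred: 4+1-1=4
Step 4: prey: 35+10-7=38; pred: 4+1-1=4
Step 5: prey: 38+11-7=42; pred: 4+1-1=4
Step 6: prey: 42+12-8=46; pred: 4+1-1=4
Step 7: prey: 46+13-9=50; pred: 4+1-1=4
Step 8: prey: 50+15-10=55; pred: 4+2-1=5
Max prey = 55 at step 8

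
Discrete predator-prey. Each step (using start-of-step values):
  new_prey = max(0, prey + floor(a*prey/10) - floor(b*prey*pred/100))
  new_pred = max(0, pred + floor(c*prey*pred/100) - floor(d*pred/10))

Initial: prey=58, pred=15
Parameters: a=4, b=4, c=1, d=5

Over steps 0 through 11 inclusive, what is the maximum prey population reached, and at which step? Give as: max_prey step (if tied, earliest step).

Step 1: prey: 58+23-34=47; pred: 15+8-7=16
Step 2: prey: 47+18-30=35; pred: 16+7-8=15
Step 3: prey: 35+14-21=28; pred: 15+5-7=13
Step 4: prey: 28+11-14=25; pred: 13+3-6=10
Step 5: prey: 25+10-10=25; pred: 10+2-5=7
Step 6: prey: 25+10-7=28; pred: 7+1-3=5
Step 7: prey: 28+11-5=34; pred: 5+1-2=4
Step 8: prey: 34+13-5=42; pred: 4+1-2=3
Step 9: prey: 42+16-5=53; pred: 3+1-1=3
Step 10: prey: 53+21-6=68; pred: 3+1-1=3
Step 11: prey: 68+27-8=87; pred: 3+2-1=4
Max prey = 87 at step 11

Answer: 87 11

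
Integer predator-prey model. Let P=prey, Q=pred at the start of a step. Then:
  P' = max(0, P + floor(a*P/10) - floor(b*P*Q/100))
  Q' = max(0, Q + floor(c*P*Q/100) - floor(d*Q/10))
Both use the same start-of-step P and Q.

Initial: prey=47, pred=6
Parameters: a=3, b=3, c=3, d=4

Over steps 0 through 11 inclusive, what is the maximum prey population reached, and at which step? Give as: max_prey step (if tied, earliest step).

Answer: 53 1

Derivation:
Step 1: prey: 47+14-8=53; pred: 6+8-2=12
Step 2: prey: 53+15-19=49; pred: 12+19-4=27
Step 3: prey: 49+14-39=24; pred: 27+39-10=56
Step 4: prey: 24+7-40=0; pred: 56+40-22=74
Step 5: prey: 0+0-0=0; pred: 74+0-29=45
Step 6: prey: 0+0-0=0; pred: 45+0-18=27
Step 7: prey: 0+0-0=0; pred: 27+0-10=17
Step 8: prey: 0+0-0=0; pred: 17+0-6=11
Step 9: prey: 0+0-0=0; pred: 11+0-4=7
Step 10: prey: 0+0-0=0; pred: 7+0-2=5
Step 11: prey: 0+0-0=0; pred: 5+0-2=3
Max prey = 53 at step 1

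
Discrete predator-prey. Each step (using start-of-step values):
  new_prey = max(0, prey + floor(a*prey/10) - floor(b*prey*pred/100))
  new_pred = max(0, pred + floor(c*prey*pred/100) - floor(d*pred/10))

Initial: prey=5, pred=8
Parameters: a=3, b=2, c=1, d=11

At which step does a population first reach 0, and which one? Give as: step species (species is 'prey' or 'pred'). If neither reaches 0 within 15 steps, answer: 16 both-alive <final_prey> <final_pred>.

Step 1: prey: 5+1-0=6; pred: 8+0-8=0
First extinction: pred at step 1

Answer: 1 pred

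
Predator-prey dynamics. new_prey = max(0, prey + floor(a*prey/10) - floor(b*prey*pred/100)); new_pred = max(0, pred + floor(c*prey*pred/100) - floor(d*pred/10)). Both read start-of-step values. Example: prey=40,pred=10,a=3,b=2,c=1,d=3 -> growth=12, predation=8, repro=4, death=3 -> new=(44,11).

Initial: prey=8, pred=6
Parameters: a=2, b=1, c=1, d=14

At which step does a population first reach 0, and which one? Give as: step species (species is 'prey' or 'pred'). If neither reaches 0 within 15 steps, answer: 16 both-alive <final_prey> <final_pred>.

Step 1: prey: 8+1-0=9; pred: 6+0-8=0
First extinction: pred at step 1

Answer: 1 pred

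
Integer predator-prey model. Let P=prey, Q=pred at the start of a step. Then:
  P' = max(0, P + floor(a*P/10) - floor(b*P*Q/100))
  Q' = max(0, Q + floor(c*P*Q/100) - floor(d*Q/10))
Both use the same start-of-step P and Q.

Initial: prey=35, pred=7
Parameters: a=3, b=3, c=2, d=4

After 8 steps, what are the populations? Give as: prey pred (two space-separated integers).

Answer: 4 13

Derivation:
Step 1: prey: 35+10-7=38; pred: 7+4-2=9
Step 2: prey: 38+11-10=39; pred: 9+6-3=12
Step 3: prey: 39+11-14=36; pred: 12+9-4=17
Step 4: prey: 36+10-18=28; pred: 17+12-6=23
Step 5: prey: 28+8-19=17; pred: 23+12-9=26
Step 6: prey: 17+5-13=9; pred: 26+8-10=24
Step 7: prey: 9+2-6=5; pred: 24+4-9=19
Step 8: prey: 5+1-2=4; pred: 19+1-7=13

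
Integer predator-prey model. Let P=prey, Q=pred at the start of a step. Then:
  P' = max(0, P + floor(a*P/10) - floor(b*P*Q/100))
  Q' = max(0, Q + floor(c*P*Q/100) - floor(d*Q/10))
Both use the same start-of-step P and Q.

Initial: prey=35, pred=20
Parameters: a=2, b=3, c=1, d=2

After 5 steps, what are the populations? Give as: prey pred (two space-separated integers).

Answer: 2 15

Derivation:
Step 1: prey: 35+7-21=21; pred: 20+7-4=23
Step 2: prey: 21+4-14=11; pred: 23+4-4=23
Step 3: prey: 11+2-7=6; pred: 23+2-4=21
Step 4: prey: 6+1-3=4; pred: 21+1-4=18
Step 5: prey: 4+0-2=2; pred: 18+0-3=15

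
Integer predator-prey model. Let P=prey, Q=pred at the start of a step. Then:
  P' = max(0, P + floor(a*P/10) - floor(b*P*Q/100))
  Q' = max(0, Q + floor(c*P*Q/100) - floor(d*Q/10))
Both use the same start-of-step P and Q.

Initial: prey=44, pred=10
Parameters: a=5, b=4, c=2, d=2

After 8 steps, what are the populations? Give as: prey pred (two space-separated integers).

Step 1: prey: 44+22-17=49; pred: 10+8-2=16
Step 2: prey: 49+24-31=42; pred: 16+15-3=28
Step 3: prey: 42+21-47=16; pred: 28+23-5=46
Step 4: prey: 16+8-29=0; pred: 46+14-9=51
Step 5: prey: 0+0-0=0; pred: 51+0-10=41
Step 6: prey: 0+0-0=0; pred: 41+0-8=33
Step 7: prey: 0+0-0=0; pred: 33+0-6=27
Step 8: prey: 0+0-0=0; pred: 27+0-5=22

Answer: 0 22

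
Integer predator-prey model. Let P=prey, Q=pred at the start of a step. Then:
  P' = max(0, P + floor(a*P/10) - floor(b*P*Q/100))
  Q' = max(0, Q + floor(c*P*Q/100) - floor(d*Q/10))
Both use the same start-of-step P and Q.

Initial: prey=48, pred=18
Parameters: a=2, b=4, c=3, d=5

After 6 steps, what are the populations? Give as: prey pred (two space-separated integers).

Answer: 0 3

Derivation:
Step 1: prey: 48+9-34=23; pred: 18+25-9=34
Step 2: prey: 23+4-31=0; pred: 34+23-17=40
Step 3: prey: 0+0-0=0; pred: 40+0-20=20
Step 4: prey: 0+0-0=0; pred: 20+0-10=10
Step 5: prey: 0+0-0=0; pred: 10+0-5=5
Step 6: prey: 0+0-0=0; pred: 5+0-2=3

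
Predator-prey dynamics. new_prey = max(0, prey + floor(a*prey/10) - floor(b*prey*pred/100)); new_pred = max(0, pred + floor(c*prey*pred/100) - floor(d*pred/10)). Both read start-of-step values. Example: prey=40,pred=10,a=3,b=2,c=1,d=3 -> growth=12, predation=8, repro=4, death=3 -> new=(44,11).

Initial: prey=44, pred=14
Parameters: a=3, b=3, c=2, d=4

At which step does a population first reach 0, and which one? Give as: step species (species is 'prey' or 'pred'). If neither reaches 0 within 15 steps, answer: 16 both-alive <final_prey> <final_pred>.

Answer: 16 both-alive 1 2

Derivation:
Step 1: prey: 44+13-18=39; pred: 14+12-5=21
Step 2: prey: 39+11-24=26; pred: 21+16-8=29
Step 3: prey: 26+7-22=11; pred: 29+15-11=33
Step 4: prey: 11+3-10=4; pred: 33+7-13=27
Step 5: prey: 4+1-3=2; pred: 27+2-10=19
Step 6: prey: 2+0-1=1; pred: 19+0-7=12
Step 7: prey: 1+0-0=1; pred: 12+0-4=8
Step 8: prey: 1+0-0=1; pred: 8+0-3=5
Step 9: prey: 1+0-0=1; pred: 5+0-2=3
Step 10: prey: 1+0-0=1; pred: 3+0-1=2
Step 11: prey: 1+0-0=1; pred: 2+0-0=2
Steps 12-15: state stable at prey=1, pred=2 (no change)
No extinction within 15 steps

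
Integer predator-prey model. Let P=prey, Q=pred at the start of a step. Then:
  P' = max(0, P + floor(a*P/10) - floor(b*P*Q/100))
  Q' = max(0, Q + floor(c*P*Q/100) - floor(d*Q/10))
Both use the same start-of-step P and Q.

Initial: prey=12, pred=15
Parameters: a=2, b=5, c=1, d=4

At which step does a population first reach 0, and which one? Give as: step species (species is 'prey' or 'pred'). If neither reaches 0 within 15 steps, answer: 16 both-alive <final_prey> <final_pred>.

Step 1: prey: 12+2-9=5; pred: 15+1-6=10
Step 2: prey: 5+1-2=4; pred: 10+0-4=6
Step 3: prey: 4+0-1=3; pred: 6+0-2=4
Step 4: prey: 3+0-0=3; pred: 4+0-1=3
Step 5: prey: 3+0-0=3; pred: 3+0-1=2
Step 6: prey: 3+0-0=3; pred: 2+0-0=2
Steps 7-15: state stable at prey=3, pred=2 (no change)
No extinction within 15 steps

Answer: 16 both-alive 3 2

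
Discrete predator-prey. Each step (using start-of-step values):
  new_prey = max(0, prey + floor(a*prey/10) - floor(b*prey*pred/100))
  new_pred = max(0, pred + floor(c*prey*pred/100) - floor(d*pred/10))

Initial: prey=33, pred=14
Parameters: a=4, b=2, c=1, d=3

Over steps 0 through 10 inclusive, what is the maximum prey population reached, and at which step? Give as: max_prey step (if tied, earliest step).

Answer: 49 5

Derivation:
Step 1: prey: 33+13-9=37; pred: 14+4-4=14
Step 2: prey: 37+14-10=41; pred: 14+5-4=15
Step 3: prey: 41+16-12=45; pred: 15+6-4=17
Step 4: prey: 45+18-15=48; pred: 17+7-5=19
Step 5: prey: 48+19-18=49; pred: 19+9-5=23
Step 6: prey: 49+19-22=46; pred: 23+11-6=28
Step 7: prey: 46+18-25=39; pred: 28+12-8=32
Step 8: prey: 39+15-24=30; pred: 32+12-9=35
Step 9: prey: 30+12-21=21; pred: 35+10-10=35
Step 10: prey: 21+8-14=15; pred: 35+7-10=32
Max prey = 49 at step 5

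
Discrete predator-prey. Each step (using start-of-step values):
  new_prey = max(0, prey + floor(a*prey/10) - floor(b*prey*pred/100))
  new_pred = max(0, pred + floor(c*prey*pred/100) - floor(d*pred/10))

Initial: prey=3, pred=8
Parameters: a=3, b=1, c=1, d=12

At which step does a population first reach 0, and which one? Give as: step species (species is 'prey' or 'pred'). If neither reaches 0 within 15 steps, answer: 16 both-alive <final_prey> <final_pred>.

Step 1: prey: 3+0-0=3; pred: 8+0-9=0
First extinction: pred at step 1

Answer: 1 pred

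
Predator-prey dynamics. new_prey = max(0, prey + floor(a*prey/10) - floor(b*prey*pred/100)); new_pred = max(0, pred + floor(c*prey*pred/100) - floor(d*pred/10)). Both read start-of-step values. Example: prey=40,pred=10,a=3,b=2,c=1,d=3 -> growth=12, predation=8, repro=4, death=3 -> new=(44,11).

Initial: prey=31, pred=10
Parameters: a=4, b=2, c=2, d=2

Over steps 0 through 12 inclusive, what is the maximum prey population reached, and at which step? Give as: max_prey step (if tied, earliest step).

Step 1: prey: 31+12-6=37; pred: 10+6-2=14
Step 2: prey: 37+14-10=41; pred: 14+10-2=22
Step 3: prey: 41+16-18=39; pred: 22+18-4=36
Step 4: prey: 39+15-28=26; pred: 36+28-7=57
Step 5: prey: 26+10-29=7; pred: 57+29-11=75
Step 6: prey: 7+2-10=0; pred: 75+10-15=70
Step 7: prey: 0+0-0=0; pred: 70+0-14=56
Step 8: prey: 0+0-0=0; pred: 56+0-11=45
Step 9: prey: 0+0-0=0; pred: 45+0-9=36
Step 10: prey: 0+0-0=0; pred: 36+0-7=29
Step 11: prey: 0+0-0=0; pred: 29+0-5=24
Step 12: prey: 0+0-0=0; pred: 24+0-4=20
Max prey = 41 at step 2

Answer: 41 2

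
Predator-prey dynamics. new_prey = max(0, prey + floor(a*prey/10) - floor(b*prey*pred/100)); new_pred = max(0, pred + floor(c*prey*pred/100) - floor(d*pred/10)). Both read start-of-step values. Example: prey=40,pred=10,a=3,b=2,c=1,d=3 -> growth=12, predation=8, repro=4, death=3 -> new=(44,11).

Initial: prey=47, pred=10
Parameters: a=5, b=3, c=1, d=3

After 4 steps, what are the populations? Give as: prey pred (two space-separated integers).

Answer: 67 27

Derivation:
Step 1: prey: 47+23-14=56; pred: 10+4-3=11
Step 2: prey: 56+28-18=66; pred: 11+6-3=14
Step 3: prey: 66+33-27=72; pred: 14+9-4=19
Step 4: prey: 72+36-41=67; pred: 19+13-5=27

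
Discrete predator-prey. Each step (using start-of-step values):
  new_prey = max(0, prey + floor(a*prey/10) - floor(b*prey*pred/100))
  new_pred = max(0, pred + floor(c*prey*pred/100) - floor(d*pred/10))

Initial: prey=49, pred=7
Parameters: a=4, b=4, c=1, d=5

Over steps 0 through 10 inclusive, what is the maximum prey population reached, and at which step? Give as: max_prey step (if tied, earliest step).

Step 1: prey: 49+19-13=55; pred: 7+3-3=7
Step 2: prey: 55+22-15=62; pred: 7+3-3=7
Step 3: prey: 62+24-17=69; pred: 7+4-3=8
Step 4: prey: 69+27-22=74; pred: 8+5-4=9
Step 5: prey: 74+29-26=77; pred: 9+6-4=11
Step 6: prey: 77+30-33=74; pred: 11+8-5=14
Step 7: prey: 74+29-41=62; pred: 14+10-7=17
Step 8: prey: 62+24-42=44; pred: 17+10-8=19
Step 9: prey: 44+17-33=28; pred: 19+8-9=18
Step 10: prey: 28+11-20=19; pred: 18+5-9=14
Max prey = 77 at step 5

Answer: 77 5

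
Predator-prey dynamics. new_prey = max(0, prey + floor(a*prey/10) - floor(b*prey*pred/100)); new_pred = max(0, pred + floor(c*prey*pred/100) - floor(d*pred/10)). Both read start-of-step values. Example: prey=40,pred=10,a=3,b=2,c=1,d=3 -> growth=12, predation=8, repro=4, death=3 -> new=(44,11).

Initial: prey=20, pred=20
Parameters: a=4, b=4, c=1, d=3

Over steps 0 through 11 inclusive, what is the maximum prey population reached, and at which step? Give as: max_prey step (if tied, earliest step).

Step 1: prey: 20+8-16=12; pred: 20+4-6=18
Step 2: prey: 12+4-8=8; pred: 18+2-5=15
Step 3: prey: 8+3-4=7; pred: 15+1-4=12
Step 4: prey: 7+2-3=6; pred: 12+0-3=9
Step 5: prey: 6+2-2=6; pred: 9+0-2=7
Step 6: prey: 6+2-1=7; pred: 7+0-2=5
Step 7: prey: 7+2-1=8; pred: 5+0-1=4
Step 8: prey: 8+3-1=10; pred: 4+0-1=3
Step 9: prey: 10+4-1=13; pred: 3+0-0=3
Step 10: prey: 13+5-1=17; pred: 3+0-0=3
Step 11: prey: 17+6-2=21; pred: 3+0-0=3
Max prey = 21 at step 11

Answer: 21 11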